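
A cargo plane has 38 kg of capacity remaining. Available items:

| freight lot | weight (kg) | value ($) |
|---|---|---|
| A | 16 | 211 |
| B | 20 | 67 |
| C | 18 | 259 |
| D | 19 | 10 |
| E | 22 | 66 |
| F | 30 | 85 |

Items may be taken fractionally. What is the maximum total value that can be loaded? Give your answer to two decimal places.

483.40

Ratios (sorted): C 14.39, A 13.19, B 3.35, E 3.00, F 2.83, D 0.53
take C (18 @ 259); take A (16 @ 211); take 4/20 of B → 13.40. Capacity used 38/38.
Total value = 483.40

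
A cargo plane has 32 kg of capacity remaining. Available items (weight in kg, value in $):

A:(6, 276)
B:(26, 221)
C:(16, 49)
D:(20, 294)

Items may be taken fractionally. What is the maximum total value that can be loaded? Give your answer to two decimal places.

621.00

Ratios (sorted): A 46.00, D 14.70, B 8.50, C 3.06
take A (6 @ 276); take D (20 @ 294); take 6/26 of B → 51.00. Capacity used 32/32.
Total value = 621.00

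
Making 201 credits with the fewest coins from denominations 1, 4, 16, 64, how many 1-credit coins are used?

1

201 − 3×64→9 − 2×4→1 − 1×1→0
Count of 1: 1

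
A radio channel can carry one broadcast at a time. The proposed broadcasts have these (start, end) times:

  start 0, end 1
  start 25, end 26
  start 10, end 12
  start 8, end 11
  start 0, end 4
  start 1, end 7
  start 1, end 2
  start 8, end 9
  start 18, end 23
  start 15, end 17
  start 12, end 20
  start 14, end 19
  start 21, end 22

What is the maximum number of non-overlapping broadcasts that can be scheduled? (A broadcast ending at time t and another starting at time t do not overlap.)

7

Order by finish time; keep every interval that doesn't clash with the previous kept one.
By end time: (0,1), (1,2), (0,4), (1,7), (8,9), (8,11), (10,12), (15,17), (14,19), (12,20), (21,22), (18,23), (25,26).
Pick (0,1); next start ≥ 1 → (1,2); next start ≥ 2 → (8,9); next start ≥ 9 → (10,12); next start ≥ 12 → (15,17); next start ≥ 17 → (21,22); next start ≥ 22 → (25,26).
Selected 7 broadcasts.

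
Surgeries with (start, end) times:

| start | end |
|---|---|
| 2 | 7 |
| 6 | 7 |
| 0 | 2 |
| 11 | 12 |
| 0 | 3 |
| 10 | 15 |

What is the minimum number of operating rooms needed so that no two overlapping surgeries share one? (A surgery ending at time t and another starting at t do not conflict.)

2

The answer is the maximum number of intervals overlapping at any instant.
Events (time:±→running): 0:+→1 0:+→2 … peak 2.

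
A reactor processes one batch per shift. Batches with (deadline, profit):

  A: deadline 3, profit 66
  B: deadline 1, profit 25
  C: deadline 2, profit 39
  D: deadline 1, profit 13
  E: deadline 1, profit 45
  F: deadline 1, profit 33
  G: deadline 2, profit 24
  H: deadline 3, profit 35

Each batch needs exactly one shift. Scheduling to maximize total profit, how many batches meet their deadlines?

3

Profit order: A=66 E=45 C=39 H=35 F=33 B=25 G=24 D=13
Assign: A→slot 3, E→slot 1, C→slot 2, H skipped, F skipped, B skipped, G skipped, D skipped.
Slots: [1:E] [2:C] [3:A]
3 of 8 scheduled.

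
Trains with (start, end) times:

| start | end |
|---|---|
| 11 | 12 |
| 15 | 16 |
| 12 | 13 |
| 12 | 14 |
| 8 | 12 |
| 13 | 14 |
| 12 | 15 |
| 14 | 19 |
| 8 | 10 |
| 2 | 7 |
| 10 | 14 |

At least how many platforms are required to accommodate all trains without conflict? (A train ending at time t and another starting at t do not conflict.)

4

Count concurrent intervals with a sweep; the peak is the room count.
Events (time:±→running): 2:+→1 7:-→0 8:+→1 8:+→2 10:-→1 10:+→2 11:+→3 12:-→2 12:-→1 12:+→2 12:+→3 12:+→4 … peak 4.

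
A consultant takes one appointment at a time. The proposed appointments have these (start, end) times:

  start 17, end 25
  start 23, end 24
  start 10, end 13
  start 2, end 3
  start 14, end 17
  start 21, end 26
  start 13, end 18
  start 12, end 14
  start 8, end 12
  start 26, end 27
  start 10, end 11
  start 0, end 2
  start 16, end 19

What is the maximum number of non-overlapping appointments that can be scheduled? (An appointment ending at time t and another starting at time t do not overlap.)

7

By end time: (0,2), (2,3), (10,11), (8,12), (10,13), (12,14), (14,17), (13,18), (16,19), (23,24), (17,25), (21,26), (26,27).
Pick (0,2); next start ≥ 2 → (2,3); next start ≥ 3 → (10,11); next start ≥ 11 → (12,14); next start ≥ 14 → (14,17); next start ≥ 17 → (23,24); next start ≥ 24 → (26,27).
Selected 7 appointments.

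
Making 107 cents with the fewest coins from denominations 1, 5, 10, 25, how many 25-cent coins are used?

4

107 = 4×25 + 1×5 + 2×1
Count of 25: 4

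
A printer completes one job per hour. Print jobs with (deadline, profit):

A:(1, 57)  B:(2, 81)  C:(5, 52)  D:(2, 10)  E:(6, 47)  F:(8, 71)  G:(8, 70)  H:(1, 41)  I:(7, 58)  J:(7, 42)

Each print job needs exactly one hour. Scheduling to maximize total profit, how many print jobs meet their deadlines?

8

Take jobs in profit order; each goes to the latest open slot no later than its deadline.
Profit order: B=81 F=71 G=70 I=58 A=57 C=52 E=47 J=42 H=41 D=10
Assign: B→slot 2, F→slot 8, G→slot 7, I→slot 6, A→slot 1, C→slot 5, E→slot 4, J→slot 3, H skipped, D skipped.
Slots: [1:A] [2:B] [3:J] [4:E] [5:C] [6:I] [7:G] [8:F]
8 of 10 scheduled.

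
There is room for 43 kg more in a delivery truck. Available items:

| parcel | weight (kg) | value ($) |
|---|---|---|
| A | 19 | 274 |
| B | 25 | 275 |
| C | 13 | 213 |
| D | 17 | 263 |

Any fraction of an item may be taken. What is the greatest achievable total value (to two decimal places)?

Sort by value per unit weight and fill in that order.
Order: C (213/13=16.38) > D (263/17=15.47) > A (274/19=14.42) > B (275/25=11.00)
Fill: take C (13 @ 213) → take D (17 @ 263) → take 13/19 of A → 187.47; 43/43 used.
Total value = 663.47

663.47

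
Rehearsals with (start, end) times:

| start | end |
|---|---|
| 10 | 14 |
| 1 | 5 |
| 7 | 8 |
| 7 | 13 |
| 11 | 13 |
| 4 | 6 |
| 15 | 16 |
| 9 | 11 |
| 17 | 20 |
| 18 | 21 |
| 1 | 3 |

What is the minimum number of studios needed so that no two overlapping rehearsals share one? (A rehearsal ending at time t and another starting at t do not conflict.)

Count concurrent intervals with a sweep; the peak is the room count.
starts: [1, 1, 4, 7, 7, 9, 10, 11, 15, 17, 18]
ends:   [3, 5, 6, 8, 11, 13, 13, 14, 16, 20, 21]
s1→1 s1→2 e3→1 s4→2 e5→1 e6→0 s7→1 s7→2 e8→1 s9→2 s10→3  — peak 3.

3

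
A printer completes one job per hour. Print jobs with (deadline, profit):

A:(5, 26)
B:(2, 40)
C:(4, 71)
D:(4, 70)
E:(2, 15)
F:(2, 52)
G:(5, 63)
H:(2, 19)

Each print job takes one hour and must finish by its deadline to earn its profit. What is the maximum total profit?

296

Sort by profit descending; place each in the latest free slot ≤ its deadline.
Profit order: C=71 D=70 G=63 F=52 B=40 A=26 H=19 E=15
Assign: C→slot 4, D→slot 3, G→slot 5, F→slot 2, B→slot 1, A skipped, H skipped, E skipped.
Slots: [1:B] [2:F] [3:D] [4:C] [5:G]
Profit = 40 + 52 + 70 + 71 + 63 = 296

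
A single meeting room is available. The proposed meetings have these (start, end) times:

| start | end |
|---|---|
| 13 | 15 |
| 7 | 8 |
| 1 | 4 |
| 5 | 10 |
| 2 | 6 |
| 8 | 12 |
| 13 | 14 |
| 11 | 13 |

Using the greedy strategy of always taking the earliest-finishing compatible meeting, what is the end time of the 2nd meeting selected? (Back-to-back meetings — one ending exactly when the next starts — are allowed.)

Order by finish time; keep every interval that doesn't clash with the previous kept one.
By end time: (1,4), (2,6), (7,8), (5,10), (8,12), (11,13), (13,14), (13,15).
Pick (1,4); next start ≥ 4 → (7,8); next start ≥ 8 → (8,12); next start ≥ 12 → (13,14).
Selected: (1,4) (7,8) (8,12) (13,14)

8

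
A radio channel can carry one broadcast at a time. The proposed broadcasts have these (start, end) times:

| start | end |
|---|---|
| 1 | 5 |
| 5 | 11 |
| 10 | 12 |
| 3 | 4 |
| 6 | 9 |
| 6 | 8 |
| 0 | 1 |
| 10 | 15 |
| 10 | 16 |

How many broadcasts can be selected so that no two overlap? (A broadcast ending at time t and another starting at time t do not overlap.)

Greedy by earliest finish: after sorting by end time, pick each interval compatible with the last pick.
By end time: (0,1), (3,4), (1,5), (6,8), (6,9), (5,11), (10,12), (10,15), (10,16).
Pick (0,1); next start ≥ 1 → (3,4); next start ≥ 4 → (6,8); next start ≥ 8 → (10,12).
Selected 4 broadcasts.

4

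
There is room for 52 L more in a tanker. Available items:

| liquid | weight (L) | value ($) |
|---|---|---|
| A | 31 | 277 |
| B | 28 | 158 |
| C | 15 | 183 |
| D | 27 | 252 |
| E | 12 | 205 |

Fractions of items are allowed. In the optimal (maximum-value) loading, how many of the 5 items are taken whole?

2

Greedy by value/weight ratio, highest first.
Order: E (205/12=17.08) > C (183/15=12.20) > D (252/27=9.33) > A (277/31=8.94) > B (158/28=5.64)
Fill: take E (12 @ 205) → take C (15 @ 183) → take 25/27 of D → 233.33; 52/52 used.
2 item(s) taken whole; one partial (take 25/27 of D).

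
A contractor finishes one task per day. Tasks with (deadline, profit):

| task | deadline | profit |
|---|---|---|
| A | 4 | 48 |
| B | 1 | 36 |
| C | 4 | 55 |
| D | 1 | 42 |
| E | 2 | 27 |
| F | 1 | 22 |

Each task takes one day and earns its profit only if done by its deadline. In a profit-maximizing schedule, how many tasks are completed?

4

By profit: C(d4,55), A(d4,48), D(d1,42), B(d1,36), E(d2,27), F(d1,22)
C→slot 4; A→slot 3; D→slot 1; B skipped; E→slot 2; F skipped.
4 of 6 scheduled.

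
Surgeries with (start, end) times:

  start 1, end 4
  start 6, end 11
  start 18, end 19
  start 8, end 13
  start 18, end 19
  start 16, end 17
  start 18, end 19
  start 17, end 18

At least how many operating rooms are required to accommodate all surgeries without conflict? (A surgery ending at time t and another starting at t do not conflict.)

3

starts: [1, 6, 8, 16, 17, 18, 18, 18]
ends:   [4, 11, 13, 17, 18, 19, 19, 19]
s1→1 e4→0 s6→1 s8→2 e11→1 e13→0 s16→1 e17→0 s17→1 e18→0 s18→1 s18→2 s18→3  — peak 3.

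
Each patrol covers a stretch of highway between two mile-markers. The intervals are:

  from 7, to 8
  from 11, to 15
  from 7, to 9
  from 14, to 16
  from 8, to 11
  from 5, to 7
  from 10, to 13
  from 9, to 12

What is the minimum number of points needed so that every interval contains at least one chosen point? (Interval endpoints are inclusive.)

By right end: [5,7]  [7,8]  [7,9]  [8,11]  [9,12]  [10,13]  [11,15]  [14,16]
[5,7] uncovered → point at 7; [8,11] uncovered → point at 11; [14,16] uncovered → point at 16.
Points: 7, 11, 16 (3 total).

3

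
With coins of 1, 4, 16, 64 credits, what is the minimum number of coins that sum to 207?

9

207 = 3×64 + 3×4 + 3×1
Total coins = 3 + 3 + 3 = 9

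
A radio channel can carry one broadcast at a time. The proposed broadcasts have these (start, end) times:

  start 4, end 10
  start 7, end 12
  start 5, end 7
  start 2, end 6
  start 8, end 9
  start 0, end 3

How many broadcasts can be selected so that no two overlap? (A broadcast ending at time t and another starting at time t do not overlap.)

3

By end time: (0,3), (2,6), (5,7), (8,9), (4,10), (7,12).
Pick (0,3); next start ≥ 3 → (5,7); next start ≥ 7 → (8,9).
Selected 3 broadcasts.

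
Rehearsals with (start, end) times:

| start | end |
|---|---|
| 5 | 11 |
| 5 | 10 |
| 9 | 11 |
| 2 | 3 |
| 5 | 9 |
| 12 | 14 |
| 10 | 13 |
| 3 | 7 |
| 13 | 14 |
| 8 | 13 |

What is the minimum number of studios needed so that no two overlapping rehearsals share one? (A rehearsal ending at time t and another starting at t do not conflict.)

starts: [2, 3, 5, 5, 5, 8, 9, 10, 12, 13]
ends:   [3, 7, 9, 10, 11, 11, 13, 13, 14, 14]
s2→1 e3→0 s3→1 s5→2 s5→3 s5→4  — peak 4.

4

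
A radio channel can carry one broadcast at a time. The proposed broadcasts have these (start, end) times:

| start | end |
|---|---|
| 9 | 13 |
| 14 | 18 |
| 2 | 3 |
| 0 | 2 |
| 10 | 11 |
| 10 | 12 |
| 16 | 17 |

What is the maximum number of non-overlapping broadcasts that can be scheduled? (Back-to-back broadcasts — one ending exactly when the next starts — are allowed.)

4

Greedy by earliest finish: after sorting by end time, pick each interval compatible with the last pick.
By end time: (0,2), (2,3), (10,11), (10,12), (9,13), (16,17), (14,18).
Pick (0,2); next start ≥ 2 → (2,3); next start ≥ 3 → (10,11); next start ≥ 11 → (16,17).
Selected 4 broadcasts.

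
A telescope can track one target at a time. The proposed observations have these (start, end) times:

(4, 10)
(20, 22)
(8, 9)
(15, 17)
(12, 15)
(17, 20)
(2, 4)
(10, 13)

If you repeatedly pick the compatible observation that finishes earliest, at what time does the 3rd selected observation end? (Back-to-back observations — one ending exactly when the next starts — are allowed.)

13

Order by finish time; keep every interval that doesn't clash with the previous kept one.
Sorted by end: (2,4)  (8,9)  (4,10)  (10,13)  (12,15)  (15,17)  (17,20)  (20,22)
take (2,4); take (8,9); take (10,13); skip (12,15); take (15,17); take (17,20); take (20,22).
Selected: (2,4) (8,9) (10,13) (15,17) (17,20) (20,22)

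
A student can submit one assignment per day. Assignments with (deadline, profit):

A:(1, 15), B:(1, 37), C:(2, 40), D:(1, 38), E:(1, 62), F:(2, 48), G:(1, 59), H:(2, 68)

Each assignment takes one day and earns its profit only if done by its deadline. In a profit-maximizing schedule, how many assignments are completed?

Sort by profit descending; place each in the latest free slot ≤ its deadline.
By profit: H(d2,68), E(d1,62), G(d1,59), F(d2,48), C(d2,40), D(d1,38), B(d1,37), A(d1,15)
H→slot 2; E→slot 1; G skipped; F skipped; C skipped; D skipped; B skipped; A skipped.
2 of 8 scheduled.

2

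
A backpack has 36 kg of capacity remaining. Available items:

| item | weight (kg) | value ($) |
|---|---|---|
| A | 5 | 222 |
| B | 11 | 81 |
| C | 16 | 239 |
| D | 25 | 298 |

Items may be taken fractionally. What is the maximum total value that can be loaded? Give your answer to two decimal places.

639.80

Greedy by value/weight ratio, highest first.
Order: A (222/5=44.40) > C (239/16=14.94) > D (298/25=11.92) > B (81/11=7.36)
Fill: take A (5 @ 222) → take C (16 @ 239) → take 15/25 of D → 178.80; 36/36 used.
Total value = 639.80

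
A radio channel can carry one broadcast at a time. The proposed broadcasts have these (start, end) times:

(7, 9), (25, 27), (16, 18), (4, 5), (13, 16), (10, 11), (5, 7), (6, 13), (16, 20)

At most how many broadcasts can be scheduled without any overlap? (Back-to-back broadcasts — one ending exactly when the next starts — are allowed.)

Sorted by end: (4,5)  (5,7)  (7,9)  (10,11)  (6,13)  (13,16)  (16,18)  (16,20)  (25,27)
take (4,5); take (5,7); take (7,9); take (10,11); skip (6,13); take (13,16); take (16,18); take (25,27).
Selected 7 broadcasts.

7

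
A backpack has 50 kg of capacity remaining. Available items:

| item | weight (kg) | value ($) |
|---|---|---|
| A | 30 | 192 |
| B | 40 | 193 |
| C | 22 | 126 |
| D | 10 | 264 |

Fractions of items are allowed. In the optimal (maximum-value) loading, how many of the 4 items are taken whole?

2

Order: D (264/10=26.40) > A (192/30=6.40) > C (126/22=5.73) > B (193/40=4.83)
Fill: take D (10 @ 264) → take A (30 @ 192) → take 10/22 of C → 57.27; 50/50 used.
2 item(s) taken whole; one partial (take 10/22 of C).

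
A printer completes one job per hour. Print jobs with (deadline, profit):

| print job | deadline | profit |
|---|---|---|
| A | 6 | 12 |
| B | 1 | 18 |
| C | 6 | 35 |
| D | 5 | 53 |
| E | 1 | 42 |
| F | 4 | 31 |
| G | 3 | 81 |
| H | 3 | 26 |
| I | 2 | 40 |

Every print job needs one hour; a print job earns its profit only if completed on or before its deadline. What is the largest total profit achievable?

Take jobs in profit order; each goes to the latest open slot no later than its deadline.
By profit: G(d3,81), D(d5,53), E(d1,42), I(d2,40), C(d6,35), F(d4,31), H(d3,26), B(d1,18), A(d6,12)
G→slot 3; D→slot 5; E→slot 1; I→slot 2; C→slot 6; F→slot 4; H skipped; B skipped; A skipped.
Profit = 42 + 40 + 81 + 31 + 53 + 35 = 282

282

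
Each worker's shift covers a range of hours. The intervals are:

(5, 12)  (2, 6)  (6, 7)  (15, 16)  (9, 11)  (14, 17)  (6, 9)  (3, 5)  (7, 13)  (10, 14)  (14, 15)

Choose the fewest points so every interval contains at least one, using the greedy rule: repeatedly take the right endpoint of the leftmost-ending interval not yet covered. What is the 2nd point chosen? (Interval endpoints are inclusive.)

7

Sort by right endpoint; whenever an interval is uncovered, place a point at its right end.
Sorted: [3,5] [2,6] [6,7] [6,9] [9,11] [5,12] [7,13] [10,14] [14,15] [15,16] [14,17]
{[3,5],[2,6]} hit by 5; {[6,7],[6,9]} hit by 7; {[9,11],[5,12],[7,13],[10,14]} hit by 11; {[14,15],[15,16],[14,17]} hit by 15.
Points: 5, 7, 11, 15 (4 total).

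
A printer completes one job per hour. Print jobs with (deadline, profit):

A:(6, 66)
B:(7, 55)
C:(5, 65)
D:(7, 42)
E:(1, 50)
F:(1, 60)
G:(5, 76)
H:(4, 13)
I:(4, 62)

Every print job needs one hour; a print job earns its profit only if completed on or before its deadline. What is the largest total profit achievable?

Sort by profit descending; place each in the latest free slot ≤ its deadline.
By profit: G(d5,76), A(d6,66), C(d5,65), I(d4,62), F(d1,60), B(d7,55), E(d1,50), D(d7,42), H(d4,13)
G→slot 5; A→slot 6; C→slot 4; I→slot 3; F→slot 1; B→slot 7; E skipped; D→slot 2; H skipped.
Profit = 60 + 42 + 62 + 65 + 76 + 66 + 55 = 426

426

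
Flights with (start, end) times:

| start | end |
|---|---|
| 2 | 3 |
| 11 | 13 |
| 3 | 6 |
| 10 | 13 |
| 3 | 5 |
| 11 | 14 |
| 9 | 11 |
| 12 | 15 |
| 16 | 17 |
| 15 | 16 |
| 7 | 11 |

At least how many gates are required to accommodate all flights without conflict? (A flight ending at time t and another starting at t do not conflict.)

Count concurrent intervals with a sweep; the peak is the room count.
starts: [2, 3, 3, 7, 9, 10, 11, 11, 12, 15, 16]
ends:   [3, 5, 6, 11, 11, 13, 13, 14, 15, 16, 17]
s2→1 e3→0 s3→1 s3→2 e5→1 e6→0 s7→1 s9→2 s10→3 e11→2 e11→1 s11→2 s11→3 s12→4  — peak 4.

4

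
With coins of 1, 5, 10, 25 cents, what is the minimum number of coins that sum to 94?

9

94 − 3×25→19 − 1×10→9 − 1×5→4 − 4×1→0
Total coins = 3 + 1 + 1 + 4 = 9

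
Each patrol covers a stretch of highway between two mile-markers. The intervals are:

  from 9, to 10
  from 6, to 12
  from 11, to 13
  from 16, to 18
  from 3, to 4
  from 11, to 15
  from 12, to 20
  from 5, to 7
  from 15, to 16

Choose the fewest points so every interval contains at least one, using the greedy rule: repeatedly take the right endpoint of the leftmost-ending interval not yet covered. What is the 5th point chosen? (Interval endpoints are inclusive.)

16

By right end: [3,4]  [5,7]  [9,10]  [6,12]  [11,13]  [11,15]  [15,16]  [16,18]  [12,20]
[3,4] uncovered → point at 4; [5,7] uncovered → point at 7; [9,10] uncovered → point at 10; [11,13] uncovered → point at 13; [15,16] uncovered → point at 16.
Points: 4, 7, 10, 13, 16 (5 total).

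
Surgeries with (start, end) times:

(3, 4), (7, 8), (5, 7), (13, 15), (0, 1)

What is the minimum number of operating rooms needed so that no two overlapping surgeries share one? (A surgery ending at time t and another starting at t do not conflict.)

1

Count concurrent intervals with a sweep; the peak is the room count.
Events (time:±→running): 0:+→1 … peak 1.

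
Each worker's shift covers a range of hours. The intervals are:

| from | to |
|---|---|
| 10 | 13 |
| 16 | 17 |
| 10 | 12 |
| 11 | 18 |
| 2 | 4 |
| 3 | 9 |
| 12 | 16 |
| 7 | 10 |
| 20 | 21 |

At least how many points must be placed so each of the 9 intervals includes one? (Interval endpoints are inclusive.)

4

Sort by right endpoint; whenever an interval is uncovered, place a point at its right end.
Sorted: [2,4] [3,9] [7,10] [10,12] [10,13] [12,16] [16,17] [11,18] [20,21]
{[2,4],[3,9]} hit by 4; {[7,10],[10,12],[10,13]} hit by 10; {[12,16],[16,17],[11,18]} hit by 16; {[20,21]} hit by 21.
Points: 4, 10, 16, 21 (4 total).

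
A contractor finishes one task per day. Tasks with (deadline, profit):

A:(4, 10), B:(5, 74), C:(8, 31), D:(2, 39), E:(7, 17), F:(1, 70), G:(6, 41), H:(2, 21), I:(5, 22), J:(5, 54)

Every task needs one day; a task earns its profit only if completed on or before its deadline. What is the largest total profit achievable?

Sort by profit descending; place each in the latest free slot ≤ its deadline.
Profit order: B=74 F=70 J=54 G=41 D=39 C=31 I=22 H=21 E=17 A=10
Assign: B→slot 5, F→slot 1, J→slot 4, G→slot 6, D→slot 2, C→slot 8, I→slot 3, H skipped, E→slot 7, A skipped.
Slots: [1:F] [2:D] [3:I] [4:J] [5:B] [6:G] [7:E] [8:C]
Profit = 70 + 39 + 22 + 54 + 74 + 41 + 17 + 31 = 348

348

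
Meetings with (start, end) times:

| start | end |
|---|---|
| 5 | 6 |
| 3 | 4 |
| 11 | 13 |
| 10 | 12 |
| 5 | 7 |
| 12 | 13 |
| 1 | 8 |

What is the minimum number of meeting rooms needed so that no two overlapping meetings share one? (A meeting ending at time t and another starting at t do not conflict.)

The answer is the maximum number of intervals overlapping at any instant.
starts: [1, 3, 5, 5, 10, 11, 12]
ends:   [4, 6, 7, 8, 12, 13, 13]
s1→1 s3→2 e4→1 s5→2 s5→3  — peak 3.

3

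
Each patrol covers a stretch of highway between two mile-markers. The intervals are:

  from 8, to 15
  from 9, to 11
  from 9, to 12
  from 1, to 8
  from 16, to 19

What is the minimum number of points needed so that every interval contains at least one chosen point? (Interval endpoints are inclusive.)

Process intervals by earliest right end; each time one isn't hit yet, stab at its right endpoint.
Sorted: [1,8] [9,11] [9,12] [8,15] [16,19]
{[1,8]} hit by 8; {[9,11],[9,12],[8,15]} hit by 11; {[16,19]} hit by 19.
Points: 8, 11, 19 (3 total).

3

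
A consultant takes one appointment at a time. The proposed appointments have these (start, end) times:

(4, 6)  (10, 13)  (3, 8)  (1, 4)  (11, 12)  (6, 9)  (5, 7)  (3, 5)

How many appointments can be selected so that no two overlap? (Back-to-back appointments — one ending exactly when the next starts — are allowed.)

4

By end time: (1,4), (3,5), (4,6), (5,7), (3,8), (6,9), (11,12), (10,13).
Pick (1,4); next start ≥ 4 → (4,6); next start ≥ 6 → (6,9); next start ≥ 9 → (11,12).
Selected 4 appointments.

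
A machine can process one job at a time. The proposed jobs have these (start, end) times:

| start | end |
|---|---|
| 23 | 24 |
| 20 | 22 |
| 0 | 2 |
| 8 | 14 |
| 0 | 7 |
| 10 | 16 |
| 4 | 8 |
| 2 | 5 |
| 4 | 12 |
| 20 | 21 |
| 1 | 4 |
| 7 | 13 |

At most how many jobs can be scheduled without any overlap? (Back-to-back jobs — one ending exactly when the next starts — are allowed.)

5

Sort by end time and greedily take each interval whose start is ≥ the last chosen end.
By end time: (0,2), (1,4), (2,5), (0,7), (4,8), (4,12), (7,13), (8,14), (10,16), (20,21), (20,22), (23,24).
Pick (0,2); next start ≥ 2 → (2,5); next start ≥ 5 → (7,13); next start ≥ 13 → (20,21); next start ≥ 21 → (23,24).
Selected 5 jobs.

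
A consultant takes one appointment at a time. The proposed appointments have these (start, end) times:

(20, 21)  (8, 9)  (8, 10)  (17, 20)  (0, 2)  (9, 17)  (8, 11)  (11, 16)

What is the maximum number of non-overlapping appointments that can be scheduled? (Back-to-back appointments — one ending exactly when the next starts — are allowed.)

5

Order by finish time; keep every interval that doesn't clash with the previous kept one.
By end time: (0,2), (8,9), (8,10), (8,11), (11,16), (9,17), (17,20), (20,21).
Pick (0,2); next start ≥ 2 → (8,9); next start ≥ 9 → (11,16); next start ≥ 16 → (17,20); next start ≥ 20 → (20,21).
Selected 5 appointments.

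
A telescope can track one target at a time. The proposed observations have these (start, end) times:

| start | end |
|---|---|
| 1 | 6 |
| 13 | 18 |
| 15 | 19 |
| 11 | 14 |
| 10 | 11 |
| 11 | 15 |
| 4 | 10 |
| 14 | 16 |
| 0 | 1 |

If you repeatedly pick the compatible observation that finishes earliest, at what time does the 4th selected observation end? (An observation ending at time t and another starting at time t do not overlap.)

Sorted by end: (0,1)  (1,6)  (4,10)  (10,11)  (11,14)  (11,15)  (14,16)  (13,18)  (15,19)
take (0,1); take (1,6); take (10,11); take (11,14); take (14,16); skip (13,18).
Selected: (0,1) (1,6) (10,11) (11,14) (14,16)

14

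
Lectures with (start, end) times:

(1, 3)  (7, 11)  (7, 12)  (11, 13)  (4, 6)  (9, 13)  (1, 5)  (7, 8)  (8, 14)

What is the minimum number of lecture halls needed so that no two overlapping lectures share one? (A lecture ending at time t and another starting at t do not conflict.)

4

starts: [1, 1, 4, 7, 7, 7, 8, 9, 11]
ends:   [3, 5, 6, 8, 11, 12, 13, 13, 14]
s1→1 s1→2 e3→1 s4→2 e5→1 e6→0 s7→1 s7→2 s7→3 e8→2 s8→3 s9→4  — peak 4.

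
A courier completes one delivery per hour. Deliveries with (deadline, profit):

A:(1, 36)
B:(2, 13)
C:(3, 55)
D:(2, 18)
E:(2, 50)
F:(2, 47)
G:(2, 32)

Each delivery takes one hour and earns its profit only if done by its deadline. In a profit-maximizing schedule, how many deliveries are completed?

By profit: C(d3,55), E(d2,50), F(d2,47), A(d1,36), G(d2,32), D(d2,18), B(d2,13)
C→slot 3; E→slot 2; F→slot 1; A skipped; G skipped; D skipped; B skipped.
3 of 7 scheduled.

3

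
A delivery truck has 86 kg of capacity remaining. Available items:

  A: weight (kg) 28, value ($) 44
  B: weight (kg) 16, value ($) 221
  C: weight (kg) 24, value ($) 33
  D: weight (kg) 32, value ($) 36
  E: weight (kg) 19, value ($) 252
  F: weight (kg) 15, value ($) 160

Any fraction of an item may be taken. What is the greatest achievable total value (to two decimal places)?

688.00

Sort by value per unit weight and fill in that order.
Ratios (sorted): B 13.81, E 13.26, F 10.67, A 1.57, C 1.38, D 1.12
take B (16 @ 221); take E (19 @ 252); take F (15 @ 160); take A (28 @ 44); take 8/24 of C → 11.00. Capacity used 86/86.
Total value = 688.00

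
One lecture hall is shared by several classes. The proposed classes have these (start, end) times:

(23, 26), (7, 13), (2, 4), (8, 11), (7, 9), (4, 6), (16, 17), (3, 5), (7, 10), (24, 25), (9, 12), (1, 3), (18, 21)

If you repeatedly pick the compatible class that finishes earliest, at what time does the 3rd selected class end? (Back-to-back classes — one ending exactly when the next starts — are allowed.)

Sort by end time and greedily take each interval whose start is ≥ the last chosen end.
By end time: (1,3), (2,4), (3,5), (4,6), (7,9), (7,10), (8,11), (9,12), (7,13), (16,17), (18,21), (24,25), (23,26).
Pick (1,3); next start ≥ 3 → (3,5); next start ≥ 5 → (7,9); next start ≥ 9 → (9,12); next start ≥ 12 → (16,17); next start ≥ 17 → (18,21); next start ≥ 21 → (24,25).
Selected: (1,3) (3,5) (7,9) (9,12) (16,17) (18,21) (24,25)

9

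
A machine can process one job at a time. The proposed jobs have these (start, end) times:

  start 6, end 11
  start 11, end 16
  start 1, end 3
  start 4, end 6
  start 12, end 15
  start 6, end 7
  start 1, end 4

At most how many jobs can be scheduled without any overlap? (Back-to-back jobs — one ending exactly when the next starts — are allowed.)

Sort by end time and greedily take each interval whose start is ≥ the last chosen end.
Sorted by end: (1,3)  (1,4)  (4,6)  (6,7)  (6,11)  (12,15)  (11,16)
take (1,3); skip (1,4); take (4,6); take (6,7); skip (6,11); take (12,15); skip (11,16).
Selected 4 jobs.

4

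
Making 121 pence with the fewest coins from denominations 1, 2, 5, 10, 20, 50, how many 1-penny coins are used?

Greedy: take as many of the largest coin as possible, then repeat with the remainder.
121 = 2×50 + 1×20 + 1×1
Count of 1: 1

1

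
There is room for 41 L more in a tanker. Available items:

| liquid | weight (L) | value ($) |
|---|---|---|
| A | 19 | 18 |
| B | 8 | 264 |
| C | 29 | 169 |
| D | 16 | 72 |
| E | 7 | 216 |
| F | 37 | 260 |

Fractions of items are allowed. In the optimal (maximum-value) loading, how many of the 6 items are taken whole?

Order: B (264/8=33.00) > E (216/7=30.86) > F (260/37=7.03) > C (169/29=5.83) > D (72/16=4.50) > A (18/19=0.95)
Fill: take B (8 @ 264) → take E (7 @ 216) → take 26/37 of F → 182.70; 41/41 used.
2 item(s) taken whole; one partial (take 26/37 of F).

2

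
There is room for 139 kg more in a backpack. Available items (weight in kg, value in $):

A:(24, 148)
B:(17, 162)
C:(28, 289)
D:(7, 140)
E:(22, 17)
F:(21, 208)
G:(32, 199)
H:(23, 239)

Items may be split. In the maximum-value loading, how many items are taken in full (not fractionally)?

6

Sort by value per unit weight and fill in that order.
Order: D (140/7=20.00) > H (239/23=10.39) > C (289/28=10.32) > F (208/21=9.90) > B (162/17=9.53) > G (199/32=6.22) > A (148/24=6.17) > E (17/22=0.77)
Fill: take D (7 @ 140) → take H (23 @ 239) → take C (28 @ 289) → take F (21 @ 208) → take B (17 @ 162) → take G (32 @ 199) → take 11/24 of A → 67.83; 139/139 used.
6 item(s) taken whole; one partial (take 11/24 of A).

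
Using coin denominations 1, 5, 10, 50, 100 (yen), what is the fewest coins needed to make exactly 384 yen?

11

Use the largest denomination that fits, subtract, and repeat.
384 = 3×100 + 1×50 + 3×10 + 4×1
Total coins = 3 + 1 + 3 + 4 = 11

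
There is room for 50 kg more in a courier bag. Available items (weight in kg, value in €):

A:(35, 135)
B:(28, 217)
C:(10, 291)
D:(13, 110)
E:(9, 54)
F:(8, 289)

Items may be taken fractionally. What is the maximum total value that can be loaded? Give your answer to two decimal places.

Greedy by value/weight ratio, highest first.
Ratios (sorted): F 36.12, C 29.10, D 8.46, B 7.75, E 6.00, A 3.86
take F (8 @ 289); take C (10 @ 291); take D (13 @ 110); take 19/28 of B → 147.25. Capacity used 50/50.
Total value = 837.25

837.25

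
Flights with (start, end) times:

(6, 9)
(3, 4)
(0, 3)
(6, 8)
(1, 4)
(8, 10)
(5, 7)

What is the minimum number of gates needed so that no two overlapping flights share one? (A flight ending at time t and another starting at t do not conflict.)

Count concurrent intervals with a sweep; the peak is the room count.
Events (time:±→running): 0:+→1 1:+→2 3:-→1 3:+→2 4:-→1 4:-→0 5:+→1 6:+→2 6:+→3 … peak 3.

3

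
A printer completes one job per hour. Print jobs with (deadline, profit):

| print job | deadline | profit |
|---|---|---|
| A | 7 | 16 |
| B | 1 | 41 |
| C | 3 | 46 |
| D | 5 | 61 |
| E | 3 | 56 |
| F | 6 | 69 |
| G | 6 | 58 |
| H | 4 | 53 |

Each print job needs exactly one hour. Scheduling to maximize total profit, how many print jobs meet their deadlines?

7

Take jobs in profit order; each goes to the latest open slot no later than its deadline.
By profit: F(d6,69), D(d5,61), G(d6,58), E(d3,56), H(d4,53), C(d3,46), B(d1,41), A(d7,16)
F→slot 6; D→slot 5; G→slot 4; E→slot 3; H→slot 2; C→slot 1; B skipped; A→slot 7.
7 of 8 scheduled.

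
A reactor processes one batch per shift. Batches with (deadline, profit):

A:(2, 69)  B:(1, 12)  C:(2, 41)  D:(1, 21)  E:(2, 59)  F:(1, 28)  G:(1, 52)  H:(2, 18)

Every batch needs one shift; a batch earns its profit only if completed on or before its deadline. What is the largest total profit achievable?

Profit order: A=69 E=59 G=52 C=41 F=28 D=21 H=18 B=12
Assign: A→slot 2, E→slot 1, G skipped, C skipped, F skipped, D skipped, H skipped, B skipped.
Slots: [1:E] [2:A]
Profit = 59 + 69 = 128

128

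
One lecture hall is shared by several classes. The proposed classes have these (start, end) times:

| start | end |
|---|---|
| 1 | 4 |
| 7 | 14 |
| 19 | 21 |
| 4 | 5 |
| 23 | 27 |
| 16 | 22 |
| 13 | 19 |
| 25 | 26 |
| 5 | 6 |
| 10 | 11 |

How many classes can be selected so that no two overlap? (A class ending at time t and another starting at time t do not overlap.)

7

Sort by end time and greedily take each interval whose start is ≥ the last chosen end.
Sorted by end: (1,4)  (4,5)  (5,6)  (10,11)  (7,14)  (13,19)  (19,21)  (16,22)  (25,26)  (23,27)
take (1,4); take (4,5); take (5,6); take (10,11); take (13,19); take (19,21); take (25,26).
Selected 7 classes.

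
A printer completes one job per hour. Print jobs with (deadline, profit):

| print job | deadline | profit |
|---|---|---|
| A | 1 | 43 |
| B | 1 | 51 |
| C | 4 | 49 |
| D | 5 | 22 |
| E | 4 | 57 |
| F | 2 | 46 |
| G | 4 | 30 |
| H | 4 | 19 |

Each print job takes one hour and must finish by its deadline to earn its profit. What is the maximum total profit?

Profit order: E=57 B=51 C=49 F=46 A=43 G=30 D=22 H=19
Assign: E→slot 4, B→slot 1, C→slot 3, F→slot 2, A skipped, G skipped, D→slot 5, H skipped.
Slots: [1:B] [2:F] [3:C] [4:E] [5:D]
Profit = 51 + 46 + 49 + 57 + 22 = 225

225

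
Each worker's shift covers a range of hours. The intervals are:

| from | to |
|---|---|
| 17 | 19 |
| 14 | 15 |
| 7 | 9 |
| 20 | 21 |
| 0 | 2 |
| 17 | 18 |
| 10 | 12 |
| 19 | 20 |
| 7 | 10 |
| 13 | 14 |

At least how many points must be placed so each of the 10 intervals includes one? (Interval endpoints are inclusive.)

6

Sort by right endpoint; whenever an interval is uncovered, place a point at its right end.
Sorted: [0,2] [7,9] [7,10] [10,12] [13,14] [14,15] [17,18] [17,19] [19,20] [20,21]
{[0,2]} hit by 2; {[7,9],[7,10]} hit by 9; {[10,12]} hit by 12; {[13,14],[14,15]} hit by 14; {[17,18],[17,19]} hit by 18; {[19,20],[20,21]} hit by 20.
Points: 2, 9, 12, 14, 18, 20 (6 total).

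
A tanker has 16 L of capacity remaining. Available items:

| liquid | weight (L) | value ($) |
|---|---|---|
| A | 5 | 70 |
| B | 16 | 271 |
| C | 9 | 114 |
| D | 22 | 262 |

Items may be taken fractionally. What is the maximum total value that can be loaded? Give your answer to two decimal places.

271.00

Greedy by value/weight ratio, highest first.
Ratios (sorted): B 16.94, A 14.00, C 12.67, D 11.91
take B (16 @ 271). Capacity used 16/16.
Total value = 271.00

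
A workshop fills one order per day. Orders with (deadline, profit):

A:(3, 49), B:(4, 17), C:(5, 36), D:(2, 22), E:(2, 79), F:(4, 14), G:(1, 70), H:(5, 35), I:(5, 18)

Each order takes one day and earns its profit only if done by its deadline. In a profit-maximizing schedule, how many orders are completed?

5

By profit: E(d2,79), G(d1,70), A(d3,49), C(d5,36), H(d5,35), D(d2,22), I(d5,18), B(d4,17), F(d4,14)
E→slot 2; G→slot 1; A→slot 3; C→slot 5; H→slot 4; D skipped; I skipped; B skipped; F skipped.
5 of 9 scheduled.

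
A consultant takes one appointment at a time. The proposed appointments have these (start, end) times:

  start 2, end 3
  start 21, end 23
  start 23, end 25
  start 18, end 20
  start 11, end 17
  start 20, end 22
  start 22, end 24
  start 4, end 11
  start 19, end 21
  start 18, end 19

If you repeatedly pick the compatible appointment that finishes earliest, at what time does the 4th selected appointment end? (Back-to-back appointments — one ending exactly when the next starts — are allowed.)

19

Sort by end time and greedily take each interval whose start is ≥ the last chosen end.
Sorted by end: (2,3)  (4,11)  (11,17)  (18,19)  (18,20)  (19,21)  (20,22)  (21,23)  (22,24)  (23,25)
take (2,3); take (4,11); take (11,17); take (18,19); take (19,21); take (21,23); take (23,25).
Selected: (2,3) (4,11) (11,17) (18,19) (19,21) (21,23) (23,25)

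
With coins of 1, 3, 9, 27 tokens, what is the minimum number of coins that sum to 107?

9

107 = 3×27 + 2×9 + 2×3 + 2×1
Total coins = 3 + 2 + 2 + 2 = 9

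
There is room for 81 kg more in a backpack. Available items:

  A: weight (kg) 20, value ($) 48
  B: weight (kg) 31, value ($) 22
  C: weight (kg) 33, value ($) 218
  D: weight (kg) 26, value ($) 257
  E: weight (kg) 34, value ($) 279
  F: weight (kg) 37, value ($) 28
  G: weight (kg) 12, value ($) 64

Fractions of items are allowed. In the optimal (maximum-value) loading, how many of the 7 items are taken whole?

2

Order: D (257/26=9.88) > E (279/34=8.21) > C (218/33=6.61) > G (64/12=5.33) > A (48/20=2.40) > F (28/37=0.76) > B (22/31=0.71)
Fill: take D (26 @ 257) → take E (34 @ 279) → take 21/33 of C → 138.73; 81/81 used.
2 item(s) taken whole; one partial (take 21/33 of C).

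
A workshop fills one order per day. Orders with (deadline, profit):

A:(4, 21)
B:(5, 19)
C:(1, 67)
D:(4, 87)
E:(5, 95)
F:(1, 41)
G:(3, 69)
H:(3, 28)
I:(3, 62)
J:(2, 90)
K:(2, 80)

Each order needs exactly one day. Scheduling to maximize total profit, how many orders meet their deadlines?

Sort by profit descending; place each in the latest free slot ≤ its deadline.
By profit: E(d5,95), J(d2,90), D(d4,87), K(d2,80), G(d3,69), C(d1,67), I(d3,62), F(d1,41), H(d3,28), A(d4,21), B(d5,19)
E→slot 5; J→slot 2; D→slot 4; K→slot 1; G→slot 3; C skipped; I skipped; F skipped; H skipped; A skipped; B skipped.
5 of 11 scheduled.

5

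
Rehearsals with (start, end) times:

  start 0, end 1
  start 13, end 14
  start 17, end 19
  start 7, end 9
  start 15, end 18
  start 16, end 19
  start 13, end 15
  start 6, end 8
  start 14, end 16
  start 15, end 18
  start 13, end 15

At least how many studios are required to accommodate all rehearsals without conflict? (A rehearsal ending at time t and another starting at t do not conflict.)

starts: [0, 6, 7, 13, 13, 13, 14, 15, 15, 16, 17]
ends:   [1, 8, 9, 14, 15, 15, 16, 18, 18, 19, 19]
s0→1 e1→0 s6→1 s7→2 e8→1 e9→0 s13→1 s13→2 s13→3 e14→2 s14→3 e15→2 e15→1 s15→2 s15→3 e16→2 s16→3 s17→4  — peak 4.

4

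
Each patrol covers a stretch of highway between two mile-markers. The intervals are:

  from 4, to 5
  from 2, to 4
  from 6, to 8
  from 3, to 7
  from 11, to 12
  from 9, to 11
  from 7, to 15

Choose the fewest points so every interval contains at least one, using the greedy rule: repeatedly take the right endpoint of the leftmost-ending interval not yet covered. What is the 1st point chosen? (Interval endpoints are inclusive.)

4

Process intervals by earliest right end; each time one isn't hit yet, stab at its right endpoint.
By right end: [2,4]  [4,5]  [3,7]  [6,8]  [9,11]  [11,12]  [7,15]
[2,4] uncovered → point at 4; [6,8] uncovered → point at 8; [9,11] uncovered → point at 11.
Points: 4, 8, 11 (3 total).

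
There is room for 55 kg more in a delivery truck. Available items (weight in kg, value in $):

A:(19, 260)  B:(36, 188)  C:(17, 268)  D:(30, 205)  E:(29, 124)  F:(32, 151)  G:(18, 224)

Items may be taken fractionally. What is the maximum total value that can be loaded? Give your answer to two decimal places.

758.83

Ratios (sorted): C 15.76, A 13.68, G 12.44, D 6.83, B 5.22, F 4.72, E 4.28
take C (17 @ 268); take A (19 @ 260); take G (18 @ 224); take 1/30 of D → 6.83. Capacity used 55/55.
Total value = 758.83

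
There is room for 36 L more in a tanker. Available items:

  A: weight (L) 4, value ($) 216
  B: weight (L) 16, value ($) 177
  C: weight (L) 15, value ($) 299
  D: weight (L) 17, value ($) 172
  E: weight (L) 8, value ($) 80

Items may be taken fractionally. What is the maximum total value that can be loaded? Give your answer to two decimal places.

702.12

Ratios (sorted): A 54.00, C 19.93, B 11.06, D 10.12, E 10.00
take A (4 @ 216); take C (15 @ 299); take B (16 @ 177); take 1/17 of D → 10.12. Capacity used 36/36.
Total value = 702.12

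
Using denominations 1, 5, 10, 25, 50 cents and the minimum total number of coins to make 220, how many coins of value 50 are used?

Greedy: take as many of the largest coin as possible, then repeat with the remainder.
220 − 4×50→20 − 2×10→0
Count of 50: 4

4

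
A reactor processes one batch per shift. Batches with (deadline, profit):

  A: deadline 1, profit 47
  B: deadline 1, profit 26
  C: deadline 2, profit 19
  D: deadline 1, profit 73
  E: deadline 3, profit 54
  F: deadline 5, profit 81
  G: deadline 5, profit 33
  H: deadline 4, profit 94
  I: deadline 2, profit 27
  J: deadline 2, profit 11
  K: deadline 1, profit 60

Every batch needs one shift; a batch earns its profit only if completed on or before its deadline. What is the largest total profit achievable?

Sort by profit descending; place each in the latest free slot ≤ its deadline.
By profit: H(d4,94), F(d5,81), D(d1,73), K(d1,60), E(d3,54), A(d1,47), G(d5,33), I(d2,27), B(d1,26), C(d2,19), J(d2,11)
H→slot 4; F→slot 5; D→slot 1; K skipped; E→slot 3; A skipped; G→slot 2; I skipped; B skipped; C skipped; J skipped.
Profit = 73 + 33 + 54 + 94 + 81 = 335

335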